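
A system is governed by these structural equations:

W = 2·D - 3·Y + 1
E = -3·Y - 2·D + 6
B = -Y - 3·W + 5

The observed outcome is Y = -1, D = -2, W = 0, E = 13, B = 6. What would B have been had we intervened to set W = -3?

do(W=-3) replaces the equation W = 2·D - 3·Y + 1 with the constant W = -3.
B = -Y - 3·W + 5  [with Y=-1, W=-3]  = 15

15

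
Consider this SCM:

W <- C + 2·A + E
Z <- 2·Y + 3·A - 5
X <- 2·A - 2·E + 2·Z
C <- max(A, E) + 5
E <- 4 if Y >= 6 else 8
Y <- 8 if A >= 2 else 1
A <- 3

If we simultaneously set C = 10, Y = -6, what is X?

The joint intervention fixes C = 10, Y = -6, removing each variable's own equation.
Z = 2·Y + 3·A - 5  [with Y=-6, A=3]  = -8
E = 4 if Y >= 6 else 8  [with Y=-6]  = 8
X = 2·A - 2·E + 2·Z  [with A=3, E=8, Z=-8]  = -26

-26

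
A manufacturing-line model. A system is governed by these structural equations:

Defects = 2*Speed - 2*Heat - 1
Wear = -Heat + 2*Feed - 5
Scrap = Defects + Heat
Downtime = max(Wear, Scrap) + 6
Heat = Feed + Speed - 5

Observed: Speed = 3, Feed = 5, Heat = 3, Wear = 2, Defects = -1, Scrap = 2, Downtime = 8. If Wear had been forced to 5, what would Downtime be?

The intervention breaks the incoming arrows to Wear: Wear = -Heat + 2*Feed - 5 no longer applies, and Wear = 5.
Heat = Feed + Speed - 5  [with Feed=5, Speed=3]  = 3
Defects = 2*Speed - 2*Heat - 1  [with Speed=3, Heat=3]  = -1
Scrap = Defects + Heat  [with Defects=-1, Heat=3]  = 2
Downtime = max(Wear, Scrap) + 6  [with Wear=5, Scrap=2]  = 11

11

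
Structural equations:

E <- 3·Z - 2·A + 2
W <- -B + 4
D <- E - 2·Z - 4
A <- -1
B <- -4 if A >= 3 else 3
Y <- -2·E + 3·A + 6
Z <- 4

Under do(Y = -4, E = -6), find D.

Setting Y = -4, E = -6 by intervention discards those variables' equations.
D = E - 2·Z - 4  [with E=-6, Z=4]  = -18

-18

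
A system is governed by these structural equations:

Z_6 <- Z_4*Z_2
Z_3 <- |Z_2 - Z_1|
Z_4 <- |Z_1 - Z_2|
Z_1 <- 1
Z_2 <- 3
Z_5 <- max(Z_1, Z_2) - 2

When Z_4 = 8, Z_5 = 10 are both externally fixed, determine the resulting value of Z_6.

24

The joint intervention fixes Z_4 = 8, Z_5 = 10, removing each variable's own equation.
Z_6 = Z_4*Z_2  [with Z_4=8, Z_2=3]  = 24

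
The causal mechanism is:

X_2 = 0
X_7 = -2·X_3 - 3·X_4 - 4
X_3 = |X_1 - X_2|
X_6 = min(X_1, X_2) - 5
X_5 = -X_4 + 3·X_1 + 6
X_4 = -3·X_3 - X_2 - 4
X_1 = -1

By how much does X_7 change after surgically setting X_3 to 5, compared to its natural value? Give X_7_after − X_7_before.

The intervention breaks the incoming arrows to X_3: X_3 = |X_1 - X_2| no longer applies, and X_3 = 5.
X_4 = -3·X_3 - X_2 - 4  [with X_3=5, X_2=0]  = -19
X_7 = -2·X_3 - 3·X_4 - 4  [with X_3=5, X_4=-19]  = 43
Without intervention: X_3 = |X_1 - X_2|  [with X_1=-1, X_2=0]  = 1; X_4 = -3·X_3 - X_2 - 4  [with X_3=1, X_2=0]  = -7; X_7 = -2·X_3 - 3·X_4 - 4  [with X_3=1, X_4=-7]  = 15.
Change = 43 − 15 = 28.

28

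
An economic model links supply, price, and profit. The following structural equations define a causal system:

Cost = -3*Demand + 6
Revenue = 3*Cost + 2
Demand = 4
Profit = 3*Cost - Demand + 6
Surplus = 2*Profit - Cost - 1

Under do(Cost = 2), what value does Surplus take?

do(Cost=2) replaces the equation Cost = -3*Demand + 6 with the constant Cost = 2.
Profit = 3*Cost - Demand + 6  [with Cost=2, Demand=4]  = 8
Surplus = 2*Profit - Cost - 1  [with Profit=8, Cost=2]  = 13

13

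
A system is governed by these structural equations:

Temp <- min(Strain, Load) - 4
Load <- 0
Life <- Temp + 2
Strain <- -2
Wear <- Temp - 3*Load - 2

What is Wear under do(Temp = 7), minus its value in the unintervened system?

13

The intervention breaks the incoming arrows to Temp: Temp <- min(Strain, Load) - 4 no longer applies, and Temp = 7.
Wear = Temp - 3*Load - 2  [with Temp=7, Load=0]  = 5
Without intervention: Temp = min(Strain, Load) - 4  [with Strain=-2, Load=0]  = -6; Wear = Temp - 3*Load - 2  [with Temp=-6, Load=0]  = -8.
Change = 5 − (-8) = 13.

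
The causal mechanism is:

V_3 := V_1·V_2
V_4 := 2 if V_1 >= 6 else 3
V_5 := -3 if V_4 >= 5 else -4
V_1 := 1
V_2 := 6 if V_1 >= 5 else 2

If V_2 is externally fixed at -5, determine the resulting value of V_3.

The intervention breaks the incoming arrows to V_2: V_2 := 6 if V_1 >= 5 else 2 no longer applies, and V_2 = -5.
V_3 = V_1·V_2  [with V_1=1, V_2=-5]  = -5

-5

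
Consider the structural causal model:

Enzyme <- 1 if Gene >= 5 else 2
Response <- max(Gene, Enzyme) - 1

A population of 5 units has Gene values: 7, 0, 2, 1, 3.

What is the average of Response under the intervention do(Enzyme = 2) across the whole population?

2.2

Every unit gets Enzyme=2 under the intervention. Response values become 6, 1, 1, 1, 2; E[Response|do(Enzyme=2)] = 2.2.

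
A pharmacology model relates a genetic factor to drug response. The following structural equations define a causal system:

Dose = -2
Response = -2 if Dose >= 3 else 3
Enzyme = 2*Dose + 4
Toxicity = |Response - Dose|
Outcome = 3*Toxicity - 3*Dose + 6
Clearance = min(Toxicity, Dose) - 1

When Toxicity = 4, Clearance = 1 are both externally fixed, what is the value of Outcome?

24

The joint intervention fixes Toxicity = 4, Clearance = 1, removing each variable's own equation.
Outcome = 3*Toxicity - 3*Dose + 6  [with Toxicity=4, Dose=-2]  = 24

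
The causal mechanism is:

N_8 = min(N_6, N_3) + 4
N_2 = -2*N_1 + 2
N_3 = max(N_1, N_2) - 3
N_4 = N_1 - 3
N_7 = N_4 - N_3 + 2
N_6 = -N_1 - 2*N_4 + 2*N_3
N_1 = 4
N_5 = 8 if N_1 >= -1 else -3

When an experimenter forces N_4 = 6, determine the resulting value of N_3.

1

Under do(N_4=6), the mechanism N_4 = N_1 - 3 is discarded; N_4 is fixed at 6.
Since N_3 is not a descendant of the intervened variable, it is unaffected.
N_2 = -2*N_1 + 2  [with N_1=4]  = -6
N_3 = max(N_1, N_2) - 3  [with N_1=4, N_2=-6]  = 1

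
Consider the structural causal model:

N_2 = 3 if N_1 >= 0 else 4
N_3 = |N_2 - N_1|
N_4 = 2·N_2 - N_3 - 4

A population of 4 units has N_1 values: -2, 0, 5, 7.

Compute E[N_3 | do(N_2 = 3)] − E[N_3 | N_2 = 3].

Under do(N_2=3), N_2's equation is replaced by N_2=3 for every unit. Per-unit N_3: 5, 3, 2, 4. Mean = 3.5.
Observing N_2=3 restricts to units where N_2's equation naturally yields 3: N_1 ∈ {0, 5, 7}. In that subpopulation N_3 = 3, 2, 4, mean 3.
Difference = 3.5 − 3 = 0.5.

0.5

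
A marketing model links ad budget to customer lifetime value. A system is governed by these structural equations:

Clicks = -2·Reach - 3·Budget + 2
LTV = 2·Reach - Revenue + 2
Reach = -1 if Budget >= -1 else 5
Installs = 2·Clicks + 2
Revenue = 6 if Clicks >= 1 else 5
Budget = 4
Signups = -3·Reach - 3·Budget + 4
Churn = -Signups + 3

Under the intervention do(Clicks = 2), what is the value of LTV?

-6

The intervention breaks the incoming arrows to Clicks: Clicks = -2·Reach - 3·Budget + 2 no longer applies, and Clicks = 2.
Reach = -1 if Budget >= -1 else 5  [with Budget=4]  = -1
Revenue = 6 if Clicks >= 1 else 5  [with Clicks=2]  = 6
LTV = 2·Reach - Revenue + 2  [with Reach=-1, Revenue=6]  = -6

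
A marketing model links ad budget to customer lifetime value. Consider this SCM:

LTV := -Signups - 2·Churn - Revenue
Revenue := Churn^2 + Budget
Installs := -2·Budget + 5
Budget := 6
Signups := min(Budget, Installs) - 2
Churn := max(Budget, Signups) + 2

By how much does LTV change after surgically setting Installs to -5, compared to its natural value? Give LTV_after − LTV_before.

Under do(Installs=-5), the mechanism Installs := -2·Budget + 5 is discarded; Installs is fixed at -5.
Signups = min(Budget, Installs) - 2  [with Budget=6, Installs=-5]  = -7
Churn = max(Budget, Signups) + 2  [with Budget=6, Signups=-7]  = 8
Revenue = Churn^2 + Budget  [with Churn=8, Budget=6]  = 70
LTV = -Signups - 2·Churn - Revenue  [with Signups=-7, Churn=8, Revenue=70]  = -79
Without intervention: Installs = -2·Budget + 5  [with Budget=6]  = -7; Signups = min(Budget, Installs) - 2  [with Budget=6, Installs=-7]  = -9; Churn = max(Budget, Signups) + 2  [with Budget=6, Signups=-9]  = 8; Revenue = Churn^2 + Budget  [with Churn=8, Budget=6]  = 70; LTV = -Signups - 2·Churn - Revenue  [with Signups=-9, Churn=8, Revenue=70]  = -77.
Change = -79 − (-77) = -2.

-2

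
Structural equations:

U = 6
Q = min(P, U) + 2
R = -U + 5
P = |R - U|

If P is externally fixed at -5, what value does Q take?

-3

The intervention breaks the incoming arrows to P: P = |R - U| no longer applies, and P = -5.
Q = min(P, U) + 2  [with P=-5, U=6]  = -3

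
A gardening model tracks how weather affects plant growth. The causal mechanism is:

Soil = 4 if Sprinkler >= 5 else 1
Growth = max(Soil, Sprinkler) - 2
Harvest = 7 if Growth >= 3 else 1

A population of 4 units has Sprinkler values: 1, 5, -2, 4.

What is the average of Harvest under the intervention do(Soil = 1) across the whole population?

do(Soil=1) breaks Soil's dependence on Sprinkler. With Soil=1 fixed, Harvest across the units is 1, 7, 1, 1, mean 2.5.

2.5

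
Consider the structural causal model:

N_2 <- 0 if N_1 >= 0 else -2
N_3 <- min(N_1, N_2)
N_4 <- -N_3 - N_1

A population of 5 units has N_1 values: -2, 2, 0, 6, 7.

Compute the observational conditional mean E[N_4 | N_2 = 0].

-3.75

Observing N_2=0 restricts to units where N_2's equation naturally yields 0: N_1 ∈ {2, 0, 6, 7}. In that subpopulation N_4 = -2, 0, -6, -7, mean -3.75.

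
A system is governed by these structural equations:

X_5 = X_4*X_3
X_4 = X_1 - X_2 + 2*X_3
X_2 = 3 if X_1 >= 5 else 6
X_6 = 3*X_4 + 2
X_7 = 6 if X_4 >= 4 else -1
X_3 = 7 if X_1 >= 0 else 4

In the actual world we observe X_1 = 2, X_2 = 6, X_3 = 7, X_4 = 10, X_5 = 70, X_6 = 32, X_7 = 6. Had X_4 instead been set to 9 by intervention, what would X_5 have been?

63

Intervening sets X_4 = 9 and removes its equation (X_4 = X_1 - X_2 + 2*X_3).
X_3 = 7 if X_1 >= 0 else 4  [with X_1=2]  = 7
X_5 = X_4*X_3  [with X_4=9, X_3=7]  = 63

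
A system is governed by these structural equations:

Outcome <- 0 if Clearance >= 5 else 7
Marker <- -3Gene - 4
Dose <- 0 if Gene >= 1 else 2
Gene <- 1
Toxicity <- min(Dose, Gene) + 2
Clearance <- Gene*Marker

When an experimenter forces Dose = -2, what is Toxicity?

0

Under do(Dose=-2), the mechanism Dose <- 0 if Gene >= 1 else 2 is discarded; Dose is fixed at -2.
Toxicity = min(Dose, Gene) + 2  [with Dose=-2, Gene=1]  = 0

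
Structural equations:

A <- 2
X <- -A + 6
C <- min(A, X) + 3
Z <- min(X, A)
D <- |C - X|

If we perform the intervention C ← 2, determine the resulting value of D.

2

do(C=2) replaces the equation C <- min(A, X) + 3 with the constant C = 2.
X = -A + 6  [with A=2]  = 4
D = |C - X|  [with C=2, X=4]  = 2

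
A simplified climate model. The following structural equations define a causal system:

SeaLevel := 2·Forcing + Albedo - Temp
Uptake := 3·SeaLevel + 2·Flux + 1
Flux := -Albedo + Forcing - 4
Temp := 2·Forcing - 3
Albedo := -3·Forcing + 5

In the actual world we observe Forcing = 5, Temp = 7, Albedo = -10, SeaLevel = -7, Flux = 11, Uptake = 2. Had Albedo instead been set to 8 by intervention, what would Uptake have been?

The intervention breaks the incoming arrows to Albedo: Albedo := -3·Forcing + 5 no longer applies, and Albedo = 8.
Temp = 2·Forcing - 3  [with Forcing=5]  = 7
SeaLevel = 2·Forcing + Albedo - Temp  [with Forcing=5, Albedo=8, Temp=7]  = 11
Flux = -Albedo + Forcing - 4  [with Albedo=8, Forcing=5]  = -7
Uptake = 3·SeaLevel + 2·Flux + 1  [with SeaLevel=11, Flux=-7]  = 20

20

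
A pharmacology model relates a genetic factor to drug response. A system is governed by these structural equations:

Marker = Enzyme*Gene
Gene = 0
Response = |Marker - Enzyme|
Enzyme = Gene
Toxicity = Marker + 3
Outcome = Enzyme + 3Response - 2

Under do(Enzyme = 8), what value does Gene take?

Under do(Enzyme=8), the mechanism Enzyme = Gene is discarded; Enzyme is fixed at 8.
Gene is not downstream of the intervention, so its value is determined by the original equations.

0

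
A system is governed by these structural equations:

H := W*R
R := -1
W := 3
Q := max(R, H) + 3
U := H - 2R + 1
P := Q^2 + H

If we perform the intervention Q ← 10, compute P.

97

Under do(Q=10), the mechanism Q := max(R, H) + 3 is discarded; Q is fixed at 10.
H = W*R  [with W=3, R=-1]  = -3
P = Q^2 + H  [with Q=10, H=-3]  = 97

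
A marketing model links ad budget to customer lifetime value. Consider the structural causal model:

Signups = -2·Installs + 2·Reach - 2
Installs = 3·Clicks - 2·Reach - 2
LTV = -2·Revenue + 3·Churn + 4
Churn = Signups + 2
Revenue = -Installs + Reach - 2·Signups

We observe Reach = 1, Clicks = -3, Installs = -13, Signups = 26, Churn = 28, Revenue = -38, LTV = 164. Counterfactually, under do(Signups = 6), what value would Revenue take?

2

Under do(Signups=6), the mechanism Signups = -2·Installs + 2·Reach - 2 is discarded; Signups is fixed at 6.
Installs = 3·Clicks - 2·Reach - 2  [with Clicks=-3, Reach=1]  = -13
Revenue = -Installs + Reach - 2·Signups  [with Installs=-13, Reach=1, Signups=6]  = 2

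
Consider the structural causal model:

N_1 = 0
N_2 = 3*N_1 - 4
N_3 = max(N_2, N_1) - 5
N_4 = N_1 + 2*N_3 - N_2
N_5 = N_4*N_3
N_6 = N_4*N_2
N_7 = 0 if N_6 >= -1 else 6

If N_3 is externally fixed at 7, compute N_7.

The intervention breaks the incoming arrows to N_3: N_3 = max(N_2, N_1) - 5 no longer applies, and N_3 = 7.
N_2 = 3*N_1 - 4  [with N_1=0]  = -4
N_4 = N_1 + 2*N_3 - N_2  [with N_1=0, N_3=7, N_2=-4]  = 18
N_6 = N_4*N_2  [with N_4=18, N_2=-4]  = -72
N_7 = 0 if N_6 >= -1 else 6  [with N_6=-72]  = 6

6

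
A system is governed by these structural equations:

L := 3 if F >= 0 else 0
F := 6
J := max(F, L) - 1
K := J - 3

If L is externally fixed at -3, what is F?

Under do(L=-3), the mechanism L := 3 if F >= 0 else 0 is discarded; L is fixed at -3.
F is not downstream of the intervention, so its value is determined by the original equations.

6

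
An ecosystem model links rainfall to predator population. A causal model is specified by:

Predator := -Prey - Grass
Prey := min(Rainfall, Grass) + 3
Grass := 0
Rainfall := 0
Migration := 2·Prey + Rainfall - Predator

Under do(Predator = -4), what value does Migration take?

10

Intervening sets Predator = -4 and removes its equation (Predator := -Prey - Grass).
Prey = min(Rainfall, Grass) + 3  [with Rainfall=0, Grass=0]  = 3
Migration = 2·Prey + Rainfall - Predator  [with Prey=3, Rainfall=0, Predator=-4]  = 10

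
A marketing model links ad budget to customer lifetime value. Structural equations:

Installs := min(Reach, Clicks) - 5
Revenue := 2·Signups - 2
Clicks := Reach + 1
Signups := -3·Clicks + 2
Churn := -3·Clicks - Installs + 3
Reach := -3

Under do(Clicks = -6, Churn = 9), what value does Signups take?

The joint intervention fixes Clicks = -6, Churn = 9, removing each variable's own equation.
Signups = -3·Clicks + 2  [with Clicks=-6]  = 20

20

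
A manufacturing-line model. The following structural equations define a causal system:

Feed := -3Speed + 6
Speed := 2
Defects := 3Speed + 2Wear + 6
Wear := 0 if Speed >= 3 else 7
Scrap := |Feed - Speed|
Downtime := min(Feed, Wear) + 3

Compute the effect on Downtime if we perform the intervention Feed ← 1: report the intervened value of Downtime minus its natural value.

1

Under do(Feed=1), the mechanism Feed := -3Speed + 6 is discarded; Feed is fixed at 1.
Wear = 0 if Speed >= 3 else 7  [with Speed=2]  = 7
Downtime = min(Feed, Wear) + 3  [with Feed=1, Wear=7]  = 4
Without intervention: Feed = -3Speed + 6  [with Speed=2]  = 0; Wear = 0 if Speed >= 3 else 7  [with Speed=2]  = 7; Downtime = min(Feed, Wear) + 3  [with Feed=0, Wear=7]  = 3.
Change = 4 − 3 = 1.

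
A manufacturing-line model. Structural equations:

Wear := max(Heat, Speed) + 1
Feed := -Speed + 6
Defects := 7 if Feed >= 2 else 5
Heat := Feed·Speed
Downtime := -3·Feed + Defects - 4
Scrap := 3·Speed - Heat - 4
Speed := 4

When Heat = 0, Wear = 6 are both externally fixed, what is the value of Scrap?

Setting Heat = 0, Wear = 6 by intervention discards those variables' equations.
Scrap = 3·Speed - Heat - 4  [with Speed=4, Heat=0]  = 8

8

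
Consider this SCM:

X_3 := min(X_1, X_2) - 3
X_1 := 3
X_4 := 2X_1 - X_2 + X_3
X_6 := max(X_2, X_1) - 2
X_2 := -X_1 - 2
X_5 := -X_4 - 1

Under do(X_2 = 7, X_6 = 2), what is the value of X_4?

-1

The joint intervention fixes X_2 = 7, X_6 = 2, removing each variable's own equation.
X_3 = min(X_1, X_2) - 3  [with X_1=3, X_2=7]  = 0
X_4 = 2X_1 - X_2 + X_3  [with X_1=3, X_2=7, X_3=0]  = -1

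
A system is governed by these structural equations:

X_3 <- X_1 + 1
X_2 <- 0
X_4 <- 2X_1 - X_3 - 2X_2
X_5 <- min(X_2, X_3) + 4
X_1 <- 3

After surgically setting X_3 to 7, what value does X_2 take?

0

Under do(X_3=7), the mechanism X_3 <- X_1 + 1 is discarded; X_3 is fixed at 7.
Since X_2 is not a descendant of the intervened variable, it is unaffected.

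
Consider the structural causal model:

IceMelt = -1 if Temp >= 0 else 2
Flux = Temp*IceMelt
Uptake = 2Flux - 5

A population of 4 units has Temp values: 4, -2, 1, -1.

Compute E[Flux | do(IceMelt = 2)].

1

The intervention sets IceMelt=2 in all 4 units regardless of Temp. Recomputing Flux per unit gives 8, -4, 2, -2; average 1.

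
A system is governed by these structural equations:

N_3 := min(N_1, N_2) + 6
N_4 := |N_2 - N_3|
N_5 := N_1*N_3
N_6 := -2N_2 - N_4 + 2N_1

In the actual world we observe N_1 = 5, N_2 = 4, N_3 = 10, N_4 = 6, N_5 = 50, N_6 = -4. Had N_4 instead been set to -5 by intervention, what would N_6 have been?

7

Under do(N_4=-5), the mechanism N_4 := |N_2 - N_3| is discarded; N_4 is fixed at -5.
N_6 = -2N_2 - N_4 + 2N_1  [with N_2=4, N_4=-5, N_1=5]  = 7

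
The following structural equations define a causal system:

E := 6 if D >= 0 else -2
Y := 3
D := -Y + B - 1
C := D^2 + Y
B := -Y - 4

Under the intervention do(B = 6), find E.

6

do(B=6) replaces the equation B := -Y - 4 with the constant B = 6.
D = -Y + B - 1  [with Y=3, B=6]  = 2
E = 6 if D >= 0 else -2  [with D=2]  = 6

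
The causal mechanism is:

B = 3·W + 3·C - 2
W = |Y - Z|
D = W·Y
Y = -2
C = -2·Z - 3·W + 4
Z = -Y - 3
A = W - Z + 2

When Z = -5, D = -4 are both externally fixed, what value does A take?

Setting Z = -5, D = -4 by intervention discards those variables' equations.
W = |Y - Z|  [with Y=-2, Z=-5]  = 3
A = W - Z + 2  [with W=3, Z=-5]  = 10

10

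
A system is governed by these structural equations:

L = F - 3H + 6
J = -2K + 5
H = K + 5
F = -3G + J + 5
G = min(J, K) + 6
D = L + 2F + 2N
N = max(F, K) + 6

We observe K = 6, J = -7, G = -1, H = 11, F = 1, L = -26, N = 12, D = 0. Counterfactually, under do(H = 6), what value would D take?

do(H=6) replaces the equation H = K + 5 with the constant H = 6.
J = -2K + 5  [with K=6]  = -7
G = min(J, K) + 6  [with J=-7, K=6]  = -1
F = -3G + J + 5  [with G=-1, J=-7]  = 1
L = F - 3H + 6  [with F=1, H=6]  = -11
N = max(F, K) + 6  [with F=1, K=6]  = 12
D = L + 2F + 2N  [with L=-11, F=1, N=12]  = 15

15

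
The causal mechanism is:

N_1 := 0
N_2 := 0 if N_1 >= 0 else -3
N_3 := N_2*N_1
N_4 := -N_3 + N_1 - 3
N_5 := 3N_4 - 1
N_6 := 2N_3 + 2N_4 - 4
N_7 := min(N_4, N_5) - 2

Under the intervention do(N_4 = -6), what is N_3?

0

Under do(N_4=-6), the mechanism N_4 := -N_3 + N_1 - 3 is discarded; N_4 is fixed at -6.
Since N_3 is not a descendant of the intervened variable, it is unaffected.
N_2 = 0 if N_1 >= 0 else -3  [with N_1=0]  = 0
N_3 = N_2*N_1  [with N_2=0, N_1=0]  = 0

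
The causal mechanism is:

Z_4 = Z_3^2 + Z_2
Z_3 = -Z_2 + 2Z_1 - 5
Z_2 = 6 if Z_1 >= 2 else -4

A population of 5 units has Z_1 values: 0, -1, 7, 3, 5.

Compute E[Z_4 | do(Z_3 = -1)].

3

The intervention sets Z_3=-1 in all 5 units regardless of Z_1. Recomputing Z_4 per unit gives -3, -3, 7, 7, 7; average 3.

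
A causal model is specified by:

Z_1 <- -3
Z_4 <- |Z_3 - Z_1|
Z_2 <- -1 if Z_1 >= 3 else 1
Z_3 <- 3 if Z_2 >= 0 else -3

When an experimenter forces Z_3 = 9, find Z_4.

The intervention breaks the incoming arrows to Z_3: Z_3 <- 3 if Z_2 >= 0 else -3 no longer applies, and Z_3 = 9.
Z_4 = |Z_3 - Z_1|  [with Z_3=9, Z_1=-3]  = 12

12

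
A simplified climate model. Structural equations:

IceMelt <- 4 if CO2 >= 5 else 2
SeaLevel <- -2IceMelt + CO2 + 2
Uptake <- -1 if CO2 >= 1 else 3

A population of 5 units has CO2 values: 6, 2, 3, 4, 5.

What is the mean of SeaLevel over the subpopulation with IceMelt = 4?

-0.5

E[SeaLevel|IceMelt=4] averages over only the 2 units with IceMelt=4 (CO2 = 6, 5): SeaLevel = 0, -1, mean -0.5.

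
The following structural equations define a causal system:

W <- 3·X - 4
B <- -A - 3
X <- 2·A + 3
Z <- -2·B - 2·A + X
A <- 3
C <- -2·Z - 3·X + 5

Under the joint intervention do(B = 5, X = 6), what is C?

Under do(B = 5, X = 6), each intervened variable's structural equation is replaced by its fixed value.
Z = -2·B - 2·A + X  [with B=5, A=3, X=6]  = -10
C = -2·Z - 3·X + 5  [with Z=-10, X=6]  = 7

7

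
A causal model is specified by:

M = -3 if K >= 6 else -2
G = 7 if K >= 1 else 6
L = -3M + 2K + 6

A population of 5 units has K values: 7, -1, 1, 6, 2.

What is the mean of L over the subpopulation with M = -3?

28

Conditioning on M=-3 selects the 2 unit(s) with K ∈ {7, 6}. Their L values: 29, 27. Mean = 28.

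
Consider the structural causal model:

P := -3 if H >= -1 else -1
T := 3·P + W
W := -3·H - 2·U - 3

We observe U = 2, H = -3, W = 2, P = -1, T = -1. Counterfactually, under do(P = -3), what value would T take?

Intervening sets P = -3 and removes its equation (P := -3 if H >= -1 else -1).
W = -3·H - 2·U - 3  [with H=-3, U=2]  = 2
T = 3·P + W  [with P=-3, W=2]  = -7

-7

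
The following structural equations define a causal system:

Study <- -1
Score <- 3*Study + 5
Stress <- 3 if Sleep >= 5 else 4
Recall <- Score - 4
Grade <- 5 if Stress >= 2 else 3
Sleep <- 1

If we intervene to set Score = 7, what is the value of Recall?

3

Intervening sets Score = 7 and removes its equation (Score <- 3*Study + 5).
Recall = Score - 4  [with Score=7]  = 3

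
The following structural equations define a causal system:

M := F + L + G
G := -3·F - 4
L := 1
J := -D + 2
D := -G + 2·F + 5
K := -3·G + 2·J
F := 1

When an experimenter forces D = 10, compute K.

Under do(D=10), the mechanism D := -G + 2·F + 5 is discarded; D is fixed at 10.
G = -3·F - 4  [with F=1]  = -7
J = -D + 2  [with D=10]  = -8
K = -3·G + 2·J  [with G=-7, J=-8]  = 5

5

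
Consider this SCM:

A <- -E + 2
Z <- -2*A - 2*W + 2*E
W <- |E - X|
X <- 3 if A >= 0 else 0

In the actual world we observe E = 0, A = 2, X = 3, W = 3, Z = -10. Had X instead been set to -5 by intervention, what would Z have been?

-14

do(X=-5) replaces the equation X <- 3 if A >= 0 else 0 with the constant X = -5.
A = -E + 2  [with E=0]  = 2
W = |E - X|  [with E=0, X=-5]  = 5
Z = -2*A - 2*W + 2*E  [with A=2, W=5, E=0]  = -14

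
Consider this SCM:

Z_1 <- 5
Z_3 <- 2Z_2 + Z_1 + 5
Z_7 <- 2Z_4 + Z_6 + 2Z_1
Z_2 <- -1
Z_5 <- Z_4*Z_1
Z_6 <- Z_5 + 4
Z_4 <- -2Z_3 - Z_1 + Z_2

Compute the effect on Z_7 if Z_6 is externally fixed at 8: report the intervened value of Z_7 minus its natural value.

114

Intervening sets Z_6 = 8 and removes its equation (Z_6 <- Z_5 + 4).
Z_3 = 2Z_2 + Z_1 + 5  [with Z_2=-1, Z_1=5]  = 8
Z_4 = -2Z_3 - Z_1 + Z_2  [with Z_3=8, Z_1=5, Z_2=-1]  = -22
Z_7 = 2Z_4 + Z_6 + 2Z_1  [with Z_4=-22, Z_6=8, Z_1=5]  = -26
Without intervention: Z_3 = 2Z_2 + Z_1 + 5  [with Z_2=-1, Z_1=5]  = 8; Z_4 = -2Z_3 - Z_1 + Z_2  [with Z_3=8, Z_1=5, Z_2=-1]  = -22; Z_5 = Z_4*Z_1  [with Z_4=-22, Z_1=5]  = -110; Z_6 = Z_5 + 4  [with Z_5=-110]  = -106; Z_7 = 2Z_4 + Z_6 + 2Z_1  [with Z_4=-22, Z_6=-106, Z_1=5]  = -140.
Change = -26 − (-140) = 114.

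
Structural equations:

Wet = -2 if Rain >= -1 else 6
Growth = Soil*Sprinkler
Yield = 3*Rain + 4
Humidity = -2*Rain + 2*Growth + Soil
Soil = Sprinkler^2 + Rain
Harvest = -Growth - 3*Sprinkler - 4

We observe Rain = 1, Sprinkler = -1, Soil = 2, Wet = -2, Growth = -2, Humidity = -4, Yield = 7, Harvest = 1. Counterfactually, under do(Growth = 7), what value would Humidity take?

14

The intervention breaks the incoming arrows to Growth: Growth = Soil*Sprinkler no longer applies, and Growth = 7.
Soil = Sprinkler^2 + Rain  [with Sprinkler=-1, Rain=1]  = 2
Humidity = -2*Rain + 2*Growth + Soil  [with Rain=1, Growth=7, Soil=2]  = 14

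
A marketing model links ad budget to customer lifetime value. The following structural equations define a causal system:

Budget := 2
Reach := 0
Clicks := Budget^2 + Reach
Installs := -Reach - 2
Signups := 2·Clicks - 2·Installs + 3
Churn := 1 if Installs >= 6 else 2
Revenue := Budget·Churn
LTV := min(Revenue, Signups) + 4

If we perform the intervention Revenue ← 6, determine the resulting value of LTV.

10

do(Revenue=6) replaces the equation Revenue := Budget·Churn with the constant Revenue = 6.
Clicks = Budget^2 + Reach  [with Budget=2, Reach=0]  = 4
Installs = -Reach - 2  [with Reach=0]  = -2
Signups = 2·Clicks - 2·Installs + 3  [with Clicks=4, Installs=-2]  = 15
LTV = min(Revenue, Signups) + 4  [with Revenue=6, Signups=15]  = 10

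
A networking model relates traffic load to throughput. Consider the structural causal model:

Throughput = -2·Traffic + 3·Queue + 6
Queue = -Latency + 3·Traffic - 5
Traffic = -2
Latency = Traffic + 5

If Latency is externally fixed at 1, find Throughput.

Under do(Latency=1), the mechanism Latency = Traffic + 5 is discarded; Latency is fixed at 1.
Queue = -Latency + 3·Traffic - 5  [with Latency=1, Traffic=-2]  = -12
Throughput = -2·Traffic + 3·Queue + 6  [with Traffic=-2, Queue=-12]  = -26

-26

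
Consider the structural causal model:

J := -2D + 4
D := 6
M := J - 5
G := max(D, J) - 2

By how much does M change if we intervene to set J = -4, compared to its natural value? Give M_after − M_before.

Under do(J=-4), the mechanism J := -2D + 4 is discarded; J is fixed at -4.
M = J - 5  [with J=-4]  = -9
Without intervention: J = -2D + 4  [with D=6]  = -8; M = J - 5  [with J=-8]  = -13.
Change = -9 − (-13) = 4.

4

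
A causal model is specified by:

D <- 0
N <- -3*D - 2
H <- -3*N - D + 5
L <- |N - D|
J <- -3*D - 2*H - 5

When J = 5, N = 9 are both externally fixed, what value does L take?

Setting J = 5, N = 9 by intervention discards those variables' equations.
L = |N - D|  [with N=9, D=0]  = 9

9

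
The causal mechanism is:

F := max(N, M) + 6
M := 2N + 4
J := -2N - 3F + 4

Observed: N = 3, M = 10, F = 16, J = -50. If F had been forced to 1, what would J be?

-5

The intervention breaks the incoming arrows to F: F := max(N, M) + 6 no longer applies, and F = 1.
J = -2N - 3F + 4  [with N=3, F=1]  = -5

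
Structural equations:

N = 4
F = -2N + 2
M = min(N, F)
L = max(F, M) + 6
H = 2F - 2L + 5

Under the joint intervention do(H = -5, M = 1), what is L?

Under do(H = -5, M = 1), each intervened variable's structural equation is replaced by its fixed value.
F = -2N + 2  [with N=4]  = -6
L = max(F, M) + 6  [with F=-6, M=1]  = 7

7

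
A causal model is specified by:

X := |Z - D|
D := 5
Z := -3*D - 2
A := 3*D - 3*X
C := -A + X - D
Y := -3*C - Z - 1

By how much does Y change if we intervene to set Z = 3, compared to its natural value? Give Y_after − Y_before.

220

Under do(Z=3), the mechanism Z := -3*D - 2 is discarded; Z is fixed at 3.
X = |Z - D|  [with Z=3, D=5]  = 2
A = 3*D - 3*X  [with D=5, X=2]  = 9
C = -A + X - D  [with A=9, X=2, D=5]  = -12
Y = -3*C - Z - 1  [with C=-12, Z=3]  = 32
Without intervention: Z = -3*D - 2  [with D=5]  = -17; X = |Z - D|  [with Z=-17, D=5]  = 22; A = 3*D - 3*X  [with D=5, X=22]  = -51; C = -A + X - D  [with A=-51, X=22, D=5]  = 68; Y = -3*C - Z - 1  [with C=68, Z=-17]  = -188.
Change = 32 − (-188) = 220.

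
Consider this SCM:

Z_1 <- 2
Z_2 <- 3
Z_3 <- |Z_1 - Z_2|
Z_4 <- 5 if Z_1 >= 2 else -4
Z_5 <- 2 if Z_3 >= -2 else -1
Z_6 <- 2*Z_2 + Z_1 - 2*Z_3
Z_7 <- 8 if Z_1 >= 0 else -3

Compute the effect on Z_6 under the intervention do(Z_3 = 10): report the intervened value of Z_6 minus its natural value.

-18

The intervention breaks the incoming arrows to Z_3: Z_3 <- |Z_1 - Z_2| no longer applies, and Z_3 = 10.
Z_6 = 2*Z_2 + Z_1 - 2*Z_3  [with Z_2=3, Z_1=2, Z_3=10]  = -12
Without intervention: Z_3 = |Z_1 - Z_2|  [with Z_1=2, Z_2=3]  = 1; Z_6 = 2*Z_2 + Z_1 - 2*Z_3  [with Z_2=3, Z_1=2, Z_3=1]  = 6.
Change = -12 − 6 = -18.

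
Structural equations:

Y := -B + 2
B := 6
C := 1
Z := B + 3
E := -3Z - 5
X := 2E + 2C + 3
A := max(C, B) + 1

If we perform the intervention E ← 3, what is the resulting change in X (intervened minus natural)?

Under do(E=3), the mechanism E := -3Z - 5 is discarded; E is fixed at 3.
X = 2E + 2C + 3  [with E=3, C=1]  = 11
Without intervention: Z = B + 3  [with B=6]  = 9; E = -3Z - 5  [with Z=9]  = -32; X = 2E + 2C + 3  [with E=-32, C=1]  = -59.
Change = 11 − (-59) = 70.

70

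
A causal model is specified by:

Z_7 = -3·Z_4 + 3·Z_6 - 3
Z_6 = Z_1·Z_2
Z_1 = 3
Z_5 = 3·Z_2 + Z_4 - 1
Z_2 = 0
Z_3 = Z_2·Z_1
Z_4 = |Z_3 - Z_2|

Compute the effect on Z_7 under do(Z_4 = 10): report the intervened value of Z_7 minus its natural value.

-30

The intervention breaks the incoming arrows to Z_4: Z_4 = |Z_3 - Z_2| no longer applies, and Z_4 = 10.
Z_6 = Z_1·Z_2  [with Z_1=3, Z_2=0]  = 0
Z_7 = -3·Z_4 + 3·Z_6 - 3  [with Z_4=10, Z_6=0]  = -33
Without intervention: Z_3 = Z_2·Z_1  [with Z_2=0, Z_1=3]  = 0; Z_4 = |Z_3 - Z_2|  [with Z_3=0, Z_2=0]  = 0; Z_6 = Z_1·Z_2  [with Z_1=3, Z_2=0]  = 0; Z_7 = -3·Z_4 + 3·Z_6 - 3  [with Z_4=0, Z_6=0]  = -3.
Change = -33 − (-3) = -30.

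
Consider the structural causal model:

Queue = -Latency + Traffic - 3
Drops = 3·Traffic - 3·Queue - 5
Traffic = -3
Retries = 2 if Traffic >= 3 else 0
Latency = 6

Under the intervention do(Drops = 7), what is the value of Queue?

Under do(Drops=7), the mechanism Drops = 3·Traffic - 3·Queue - 5 is discarded; Drops is fixed at 7.
Since Queue is not a descendant of the intervened variable, it is unaffected.
Queue = -Latency + Traffic - 3  [with Latency=6, Traffic=-3]  = -12

-12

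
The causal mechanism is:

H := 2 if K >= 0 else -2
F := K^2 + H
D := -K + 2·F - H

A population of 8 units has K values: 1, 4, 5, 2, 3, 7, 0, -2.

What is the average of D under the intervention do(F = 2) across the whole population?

0

do(F=2) breaks F's dependence on K. With F=2 fixed, D across the units is 1, -2, -3, 0, -1, -5, 2, 8, mean 0.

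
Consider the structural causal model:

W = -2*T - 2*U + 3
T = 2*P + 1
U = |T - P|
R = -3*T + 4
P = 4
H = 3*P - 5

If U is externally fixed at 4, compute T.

Under do(U=4), the mechanism U = |T - P| is discarded; U is fixed at 4.
Since T is not a descendant of the intervened variable, it is unaffected.
T = 2*P + 1  [with P=4]  = 9

9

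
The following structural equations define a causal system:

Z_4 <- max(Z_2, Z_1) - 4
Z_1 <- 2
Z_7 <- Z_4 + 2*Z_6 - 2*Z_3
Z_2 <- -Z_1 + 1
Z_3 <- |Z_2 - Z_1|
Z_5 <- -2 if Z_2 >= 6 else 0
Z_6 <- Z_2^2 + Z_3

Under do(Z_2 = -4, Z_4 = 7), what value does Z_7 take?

39

Setting Z_2 = -4, Z_4 = 7 by intervention discards those variables' equations.
Z_3 = |Z_2 - Z_1|  [with Z_2=-4, Z_1=2]  = 6
Z_6 = Z_2^2 + Z_3  [with Z_2=-4, Z_3=6]  = 22
Z_7 = Z_4 + 2*Z_6 - 2*Z_3  [with Z_4=7, Z_6=22, Z_3=6]  = 39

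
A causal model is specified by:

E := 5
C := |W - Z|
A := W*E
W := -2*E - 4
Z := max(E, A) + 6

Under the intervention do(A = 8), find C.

28

do(A=8) replaces the equation A := W*E with the constant A = 8.
W = -2*E - 4  [with E=5]  = -14
Z = max(E, A) + 6  [with E=5, A=8]  = 14
C = |W - Z|  [with W=-14, Z=14]  = 28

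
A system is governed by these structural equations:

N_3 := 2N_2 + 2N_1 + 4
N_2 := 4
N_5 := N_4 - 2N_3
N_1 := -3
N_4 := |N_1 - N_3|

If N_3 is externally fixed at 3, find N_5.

do(N_3=3) replaces the equation N_3 := 2N_2 + 2N_1 + 4 with the constant N_3 = 3.
N_4 = |N_1 - N_3|  [with N_1=-3, N_3=3]  = 6
N_5 = N_4 - 2N_3  [with N_4=6, N_3=3]  = 0

0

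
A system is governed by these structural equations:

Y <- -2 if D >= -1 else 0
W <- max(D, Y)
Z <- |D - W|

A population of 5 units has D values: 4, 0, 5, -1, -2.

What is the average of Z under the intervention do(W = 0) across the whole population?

2.4

do(W=0) breaks W's dependence on D. With W=0 fixed, Z across the units is 4, 0, 5, 1, 2, mean 2.4.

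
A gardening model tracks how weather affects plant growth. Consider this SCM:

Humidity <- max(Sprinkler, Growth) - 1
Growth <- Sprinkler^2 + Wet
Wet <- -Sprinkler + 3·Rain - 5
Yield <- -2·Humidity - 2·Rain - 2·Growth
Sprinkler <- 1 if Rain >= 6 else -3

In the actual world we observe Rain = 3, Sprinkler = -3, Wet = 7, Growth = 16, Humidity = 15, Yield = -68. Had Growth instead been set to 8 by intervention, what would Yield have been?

Under do(Growth=8), the mechanism Growth <- Sprinkler^2 + Wet is discarded; Growth is fixed at 8.
Sprinkler = 1 if Rain >= 6 else -3  [with Rain=3]  = -3
Humidity = max(Sprinkler, Growth) - 1  [with Sprinkler=-3, Growth=8]  = 7
Yield = -2·Humidity - 2·Rain - 2·Growth  [with Humidity=7, Rain=3, Growth=8]  = -36

-36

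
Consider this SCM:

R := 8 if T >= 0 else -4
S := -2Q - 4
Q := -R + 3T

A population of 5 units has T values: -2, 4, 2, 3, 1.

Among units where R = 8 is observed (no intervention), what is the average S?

-3

E[S|R=8] averages over only the 4 units with R=8 (T = 4, 2, 3, 1): S = -12, 0, -6, 6, mean -3.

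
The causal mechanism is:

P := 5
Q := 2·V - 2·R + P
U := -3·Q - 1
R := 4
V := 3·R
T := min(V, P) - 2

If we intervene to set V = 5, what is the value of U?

-22

The intervention breaks the incoming arrows to V: V := 3·R no longer applies, and V = 5.
Q = 2·V - 2·R + P  [with V=5, R=4, P=5]  = 7
U = -3·Q - 1  [with Q=7]  = -22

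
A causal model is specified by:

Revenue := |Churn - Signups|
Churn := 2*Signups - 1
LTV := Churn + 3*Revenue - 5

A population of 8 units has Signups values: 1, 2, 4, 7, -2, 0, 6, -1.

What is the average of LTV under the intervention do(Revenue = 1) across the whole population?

Under do(Revenue=1), Revenue's equation is replaced by Revenue=1 for every unit. Per-unit LTV: -1, 1, 5, 11, -7, -3, 9, -5. Mean = 1.25.

1.25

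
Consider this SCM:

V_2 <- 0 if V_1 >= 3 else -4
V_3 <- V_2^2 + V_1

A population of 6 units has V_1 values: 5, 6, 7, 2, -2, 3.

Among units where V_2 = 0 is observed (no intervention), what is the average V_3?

5.25

Conditioning on V_2=0 selects the 4 unit(s) with V_1 ∈ {5, 6, 7, 3}. Their V_3 values: 5, 6, 7, 3. Mean = 5.25.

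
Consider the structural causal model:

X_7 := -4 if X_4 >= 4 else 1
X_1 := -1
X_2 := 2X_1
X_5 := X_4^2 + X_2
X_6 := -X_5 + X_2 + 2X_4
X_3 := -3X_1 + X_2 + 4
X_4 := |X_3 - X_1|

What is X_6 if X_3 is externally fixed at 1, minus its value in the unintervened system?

The intervention breaks the incoming arrows to X_3: X_3 := -3X_1 + X_2 + 4 no longer applies, and X_3 = 1.
X_2 = 2X_1  [with X_1=-1]  = -2
X_4 = |X_3 - X_1|  [with X_3=1, X_1=-1]  = 2
X_5 = X_4^2 + X_2  [with X_4=2, X_2=-2]  = 2
X_6 = -X_5 + X_2 + 2X_4  [with X_5=2, X_2=-2, X_4=2]  = 0
Without intervention: X_2 = 2X_1  [with X_1=-1]  = -2; X_3 = -3X_1 + X_2 + 4  [with X_1=-1, X_2=-2]  = 5; X_4 = |X_3 - X_1|  [with X_3=5, X_1=-1]  = 6; X_5 = X_4^2 + X_2  [with X_4=6, X_2=-2]  = 34; X_6 = -X_5 + X_2 + 2X_4  [with X_5=34, X_2=-2, X_4=6]  = -24.
Change = 0 − (-24) = 24.

24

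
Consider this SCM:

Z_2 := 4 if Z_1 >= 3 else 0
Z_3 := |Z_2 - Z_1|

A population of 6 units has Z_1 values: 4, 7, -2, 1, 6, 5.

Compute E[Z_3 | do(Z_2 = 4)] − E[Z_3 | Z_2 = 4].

1

Under do(Z_2=4), Z_2's equation is replaced by Z_2=4 for every unit. Per-unit Z_3: 0, 3, 6, 3, 2, 1. Mean = 2.5.
Observing Z_2=4 restricts to units where Z_2's equation naturally yields 4: Z_1 ∈ {4, 7, 6, 5}. In that subpopulation Z_3 = 0, 3, 2, 1, mean 1.5.
Difference = 2.5 − 1.5 = 1.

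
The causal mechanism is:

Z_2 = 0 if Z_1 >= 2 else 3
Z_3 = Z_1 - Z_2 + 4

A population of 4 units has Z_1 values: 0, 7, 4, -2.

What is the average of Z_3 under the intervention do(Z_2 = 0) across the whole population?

Every unit gets Z_2=0 under the intervention. Z_3 values become 4, 11, 8, 2; E[Z_3|do(Z_2=0)] = 6.25.

6.25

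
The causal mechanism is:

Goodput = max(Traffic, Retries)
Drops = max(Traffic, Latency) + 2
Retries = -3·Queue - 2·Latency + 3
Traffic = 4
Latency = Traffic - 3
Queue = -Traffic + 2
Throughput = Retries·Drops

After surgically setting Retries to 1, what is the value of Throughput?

The intervention breaks the incoming arrows to Retries: Retries = -3·Queue - 2·Latency + 3 no longer applies, and Retries = 1.
Latency = Traffic - 3  [with Traffic=4]  = 1
Drops = max(Traffic, Latency) + 2  [with Traffic=4, Latency=1]  = 6
Throughput = Retries·Drops  [with Retries=1, Drops=6]  = 6

6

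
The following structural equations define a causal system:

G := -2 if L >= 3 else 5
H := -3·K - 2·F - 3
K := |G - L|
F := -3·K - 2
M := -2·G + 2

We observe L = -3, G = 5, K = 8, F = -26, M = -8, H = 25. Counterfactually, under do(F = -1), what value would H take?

Under do(F=-1), the mechanism F := -3·K - 2 is discarded; F is fixed at -1.
G = -2 if L >= 3 else 5  [with L=-3]  = 5
K = |G - L|  [with G=5, L=-3]  = 8
H = -3·K - 2·F - 3  [with K=8, F=-1]  = -25

-25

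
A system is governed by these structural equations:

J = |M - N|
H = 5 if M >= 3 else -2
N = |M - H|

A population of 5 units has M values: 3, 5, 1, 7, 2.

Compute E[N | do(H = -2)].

do(H=-2) breaks H's dependence on M. With H=-2 fixed, N across the units is 5, 7, 3, 9, 4, mean 5.6.

5.6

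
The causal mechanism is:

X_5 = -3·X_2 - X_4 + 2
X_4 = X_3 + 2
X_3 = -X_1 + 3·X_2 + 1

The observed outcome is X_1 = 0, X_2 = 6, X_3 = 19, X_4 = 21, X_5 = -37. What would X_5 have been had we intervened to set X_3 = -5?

do(X_3=-5) replaces the equation X_3 = -X_1 + 3·X_2 + 1 with the constant X_3 = -5.
X_4 = X_3 + 2  [with X_3=-5]  = -3
X_5 = -3·X_2 - X_4 + 2  [with X_2=6, X_4=-3]  = -13

-13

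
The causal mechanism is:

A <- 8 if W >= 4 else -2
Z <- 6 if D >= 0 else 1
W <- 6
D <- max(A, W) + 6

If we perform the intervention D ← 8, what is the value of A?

8

Under do(D=8), the mechanism D <- max(A, W) + 6 is discarded; D is fixed at 8.
Since A is not a descendant of the intervened variable, it is unaffected.
A = 8 if W >= 4 else -2  [with W=6]  = 8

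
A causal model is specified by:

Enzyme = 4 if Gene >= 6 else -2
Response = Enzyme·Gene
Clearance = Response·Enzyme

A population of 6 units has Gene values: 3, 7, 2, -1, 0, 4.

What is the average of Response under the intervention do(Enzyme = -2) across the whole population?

do(Enzyme=-2) breaks Enzyme's dependence on Gene. With Enzyme=-2 fixed, Response across the units is -6, -14, -4, 2, 0, -8, mean -5.

-5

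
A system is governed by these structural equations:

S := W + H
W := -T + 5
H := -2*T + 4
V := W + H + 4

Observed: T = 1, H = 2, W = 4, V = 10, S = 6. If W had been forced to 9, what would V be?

The intervention breaks the incoming arrows to W: W := -T + 5 no longer applies, and W = 9.
H = -2*T + 4  [with T=1]  = 2
V = W + H + 4  [with W=9, H=2]  = 15

15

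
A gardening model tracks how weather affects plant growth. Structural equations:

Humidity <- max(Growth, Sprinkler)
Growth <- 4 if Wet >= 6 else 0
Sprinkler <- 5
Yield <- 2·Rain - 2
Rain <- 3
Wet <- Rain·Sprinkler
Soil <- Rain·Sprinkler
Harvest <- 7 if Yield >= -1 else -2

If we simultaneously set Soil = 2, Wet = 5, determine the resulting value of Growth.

0

Setting Soil = 2, Wet = 5 by intervention discards those variables' equations.
Growth = 4 if Wet >= 6 else 0  [with Wet=5]  = 0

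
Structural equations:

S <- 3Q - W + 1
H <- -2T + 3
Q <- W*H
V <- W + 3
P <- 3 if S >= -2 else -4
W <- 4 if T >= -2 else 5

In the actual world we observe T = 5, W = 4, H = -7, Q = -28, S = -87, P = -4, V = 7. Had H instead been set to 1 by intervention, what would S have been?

9

do(H=1) replaces the equation H <- -2T + 3 with the constant H = 1.
W = 4 if T >= -2 else 5  [with T=5]  = 4
Q = W*H  [with W=4, H=1]  = 4
S = 3Q - W + 1  [with Q=4, W=4]  = 9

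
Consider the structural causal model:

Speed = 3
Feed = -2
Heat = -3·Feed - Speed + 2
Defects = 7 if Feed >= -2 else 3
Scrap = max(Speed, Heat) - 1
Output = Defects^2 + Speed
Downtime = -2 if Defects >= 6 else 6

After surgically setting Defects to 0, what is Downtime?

6

The intervention breaks the incoming arrows to Defects: Defects = 7 if Feed >= -2 else 3 no longer applies, and Defects = 0.
Downtime = -2 if Defects >= 6 else 6  [with Defects=0]  = 6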